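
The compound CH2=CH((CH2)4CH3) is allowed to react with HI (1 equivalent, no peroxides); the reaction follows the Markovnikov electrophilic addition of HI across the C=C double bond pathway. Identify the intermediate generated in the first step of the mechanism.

Step 1: Electrophilic addition begins with the π(C=C) electrons forming a bond to the proton of HI. Following Markovnikov's rule, the resulting cation is secondary. The H–I bond breaks heterolytically, releasing I⁻.
After step 1 the species present is a secondary carbocation.

secondary carbocation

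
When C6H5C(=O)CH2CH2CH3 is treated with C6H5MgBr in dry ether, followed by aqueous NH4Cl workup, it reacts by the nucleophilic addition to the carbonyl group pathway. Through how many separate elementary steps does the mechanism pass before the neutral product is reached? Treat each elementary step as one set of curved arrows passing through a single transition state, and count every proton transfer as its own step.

Step 1: A lone pair / filled orbital on the carbanion-like carbon of C6H5MgBr attacks the electrophilic carbonyl carbon; the π(C=O) electrons shift onto oxygen, producing a tetrahedral alkoxide intermediate.
Step 2: Protonation of the alkoxide by aqueous NH4Cl workup furnishes an alcohol.
Total: 2 elementary steps.

2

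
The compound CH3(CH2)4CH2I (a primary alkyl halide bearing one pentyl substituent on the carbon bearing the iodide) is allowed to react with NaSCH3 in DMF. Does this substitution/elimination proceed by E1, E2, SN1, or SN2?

Conditions: a primary substrate with a strong nucleophile in the polar aprotic solvent DMF.
These conditions are the textbook signature of the SN2 pathway.
An unhindered substrate with a strong nucleophile in a polar aprotic solvent favours one-step backside displacement.

SN2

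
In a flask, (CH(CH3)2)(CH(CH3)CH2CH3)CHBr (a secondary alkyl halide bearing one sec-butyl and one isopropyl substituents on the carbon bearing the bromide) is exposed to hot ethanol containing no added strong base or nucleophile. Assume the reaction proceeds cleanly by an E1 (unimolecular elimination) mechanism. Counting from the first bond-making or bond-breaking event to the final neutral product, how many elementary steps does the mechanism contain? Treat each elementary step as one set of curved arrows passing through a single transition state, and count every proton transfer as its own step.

3

Step 1: Unassisted departure of Br⁻ (taking the C–Br bonding pair) generates a secondary carbocation.
Step 2: Carbocation rearrangement: a 1,2-hydride shift from the adjacent sec-butyl carbon converts the initially-formed secondary cation into the more stable tertiary cation.
Step 3: An ethanol molecule (solvent) deprotonates a β-carbon; as the C–H bond breaks, those electrons form the new alkene π bond.
Total: 3 elementary steps.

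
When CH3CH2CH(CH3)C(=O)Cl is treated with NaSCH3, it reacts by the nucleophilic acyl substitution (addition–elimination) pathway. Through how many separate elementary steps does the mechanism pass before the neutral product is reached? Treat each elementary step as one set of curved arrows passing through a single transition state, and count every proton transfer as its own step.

2

Step 1: A lone pair on the S of CH3S⁻ attacks the electrophilic acyl carbon; the π(C=O) electrons move onto oxygen, giving a tetrahedral intermediate.
Step 2: Collapse of the tetrahedral intermediate: the alkoxide oxygen pushes its lone pair back to re-form C=O while Cl⁻ leaves.
Total: 2 elementary steps.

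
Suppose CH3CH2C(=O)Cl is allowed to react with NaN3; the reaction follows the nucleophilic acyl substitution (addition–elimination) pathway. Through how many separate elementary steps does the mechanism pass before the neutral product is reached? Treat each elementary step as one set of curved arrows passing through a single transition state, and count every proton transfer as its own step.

2

Step 1: N3⁻ adds to the carbonyl carbon; the C=O π electrons shift onto oxygen and a tetrahedral alkoxide intermediate forms.
Step 2: Collapse of the tetrahedral intermediate: the alkoxide oxygen pushes its lone pair back to re-form C=O while Cl⁻ leaves.
Total: 2 elementary steps.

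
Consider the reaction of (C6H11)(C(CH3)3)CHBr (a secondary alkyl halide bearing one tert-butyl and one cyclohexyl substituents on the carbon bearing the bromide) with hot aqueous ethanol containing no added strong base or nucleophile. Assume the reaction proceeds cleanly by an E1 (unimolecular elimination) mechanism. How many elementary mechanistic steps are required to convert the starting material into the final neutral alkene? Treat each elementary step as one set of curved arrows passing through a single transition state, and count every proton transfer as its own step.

Step 1: Rate-determining heterolysis of the C–Br bond gives Br⁻ and a secondary carbocation.
Step 2: A 1,2-hydride shift from the adjacent cyclohexyl carbon moves the positive charge from the secondary centre to an adjacent carbon, generating a more stable tertiary carbocation.
Step 3: A water (or ethanol) molecule (solvent) deprotonates a β-carbon; as the C–H bond breaks, those electrons form the new alkene π bond.
Total: 3 elementary steps.

3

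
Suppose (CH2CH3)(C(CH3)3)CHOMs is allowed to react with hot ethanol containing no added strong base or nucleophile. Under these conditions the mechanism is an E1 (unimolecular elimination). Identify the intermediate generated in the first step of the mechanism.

secondary carbocation

Step 1: Unassisted departure of MsO⁻ (taking the C–O bonding pair) generates a secondary carbocation.
After step 1 the species present is a secondary carbocation.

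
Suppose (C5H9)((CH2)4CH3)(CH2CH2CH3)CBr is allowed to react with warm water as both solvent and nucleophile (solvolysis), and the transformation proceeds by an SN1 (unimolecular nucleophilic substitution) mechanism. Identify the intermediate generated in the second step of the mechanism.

Step 1: Ionisation: the C–Br σ-bond cleaves heterolytically; both bonding electrons depart with Br⁻, leaving a tertiary carbocation at the α-carbon.
Step 2: A lone pair on the oxygen of H2O attacks the carbocation, forming a new C–O σ-bond and an oxonium ion.
After step 2 the species present is an oxonium ion.

oxonium ion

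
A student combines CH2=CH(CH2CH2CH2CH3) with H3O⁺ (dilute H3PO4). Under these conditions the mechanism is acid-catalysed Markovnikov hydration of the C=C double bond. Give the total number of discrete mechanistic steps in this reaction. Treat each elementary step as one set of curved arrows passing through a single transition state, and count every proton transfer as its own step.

Step 1: The π electrons of the C=C bond attack a proton of H3O⁺; Markovnikov addition places the new C–H on the less-substituted alkene carbon, so the positive charge ends up on the more-substituted carbon — a secondary carbocation. H2O is released.
(No 1,2-shift: no single shift to an adjacent carbon would give a more stable cation.)
Step 2: Water acts as the nucleophile: an oxygen lone pair bonds to the cationic carbon, giving an oxonium-ion intermediate.
Step 3: Proton transfer from the O–H of the oxonium ion to H2O completes the catalytic cycle and yields the alcohol.
Total: 3 elementary steps.

3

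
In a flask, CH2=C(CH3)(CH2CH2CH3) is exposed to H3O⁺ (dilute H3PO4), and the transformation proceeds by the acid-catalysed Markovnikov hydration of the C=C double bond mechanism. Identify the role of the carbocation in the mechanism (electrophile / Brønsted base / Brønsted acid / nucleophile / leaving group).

electrophile

Step 2: Water acts as the nucleophile: an oxygen lone pair bonds to the cationic carbon, giving an oxonium-ion intermediate.
The carbocation accepts an electron pair into an empty or π* orbital — it is the electrophile.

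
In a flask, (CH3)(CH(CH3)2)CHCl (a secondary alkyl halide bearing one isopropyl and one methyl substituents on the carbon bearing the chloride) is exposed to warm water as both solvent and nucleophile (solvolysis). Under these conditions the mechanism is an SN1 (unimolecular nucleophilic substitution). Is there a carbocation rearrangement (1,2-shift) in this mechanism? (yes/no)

yes

The first-formed carbocation is secondary.
The adjacent isopropyl carbon already bears 2 other carbon substituents and has a hydrogen to migrate; after a 1,2-hydride shift from that carbon the positive charge sits on a tertiary centre.
Tertiary is more stable than secondary, so the shift occurs.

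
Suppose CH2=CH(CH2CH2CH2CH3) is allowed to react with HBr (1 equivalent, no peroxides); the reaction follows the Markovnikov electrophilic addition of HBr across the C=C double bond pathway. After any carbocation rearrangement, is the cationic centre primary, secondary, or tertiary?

secondary

Step 1: Protonation of the alkene by HBr: the π bond acts as the nucleophile and picks up H⁺, giving the more stable (Markovnikov) secondary carbocation. The H–Br bond breaks heterolytically, releasing Br⁻.
No single 1,2-shift to an adjacent carbon would give a more-substituted cation, so no rearrangement occurs.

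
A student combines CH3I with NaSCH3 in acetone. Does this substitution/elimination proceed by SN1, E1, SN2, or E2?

SN2

Conditions: a methyl substrate with a strong nucleophile in the polar aprotic solvent acetone.
These conditions are the textbook signature of the SN2 pathway.
An unhindered substrate with a strong nucleophile in a polar aprotic solvent favours one-step backside displacement.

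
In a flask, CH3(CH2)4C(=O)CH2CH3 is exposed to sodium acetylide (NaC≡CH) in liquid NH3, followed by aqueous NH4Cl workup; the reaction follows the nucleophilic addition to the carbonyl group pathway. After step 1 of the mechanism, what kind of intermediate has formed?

Step 1: Nucleophilic addition: HC≡C⁻ adds to the carbonyl carbon, pushing the π(C=O) electron pair onto oxygen and giving a tetrahedral alkoxide.
After step 1 the species present is a tetrahedral alkoxide intermediate.

tetrahedral alkoxide intermediate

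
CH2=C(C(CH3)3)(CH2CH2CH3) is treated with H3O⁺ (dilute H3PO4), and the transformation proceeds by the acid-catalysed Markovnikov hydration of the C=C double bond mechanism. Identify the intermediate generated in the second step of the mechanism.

oxonium ion

Step 1: Electrophilic addition begins with the π(C=C) electrons forming a bond to the proton of H3O⁺. Following Markovnikov's rule, the resulting cation is tertiary. H2O is released.
Step 2: Nucleophilic capture of the cation by H2O produces the protonated alcohol (an oxonium ion).
After step 2 the species present is an oxonium ion.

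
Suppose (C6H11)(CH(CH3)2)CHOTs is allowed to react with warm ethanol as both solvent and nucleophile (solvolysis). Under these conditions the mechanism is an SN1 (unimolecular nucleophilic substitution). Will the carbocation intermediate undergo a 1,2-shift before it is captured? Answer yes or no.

yes

The first-formed carbocation is secondary.
The adjacent cyclohexyl carbon already bears 2 other carbon substituents and has a hydrogen to migrate; after a 1,2-hydride shift from that carbon the positive charge sits on a tertiary centre.
Tertiary is more stable than secondary, so the shift occurs.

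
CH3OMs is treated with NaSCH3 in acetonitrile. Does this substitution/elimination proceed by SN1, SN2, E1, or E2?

SN2

Conditions: a methyl substrate with a strong nucleophile in the polar aprotic solvent acetonitrile.
These conditions are the textbook signature of the SN2 pathway.
An unhindered substrate with a strong nucleophile in a polar aprotic solvent favours one-step backside displacement.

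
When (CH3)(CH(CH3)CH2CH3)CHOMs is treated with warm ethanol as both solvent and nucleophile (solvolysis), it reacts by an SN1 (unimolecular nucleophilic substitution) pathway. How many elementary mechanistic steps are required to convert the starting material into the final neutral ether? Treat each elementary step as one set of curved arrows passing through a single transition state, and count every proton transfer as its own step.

Step 1: Rate-determining heterolysis of the C–O bond gives MsO⁻ and a secondary carbocation.
Step 2: A 1,2-hydride shift from the adjacent sec-butyl carbon moves the positive charge from the secondary centre to an adjacent carbon, generating a more stable tertiary carbocation.
Step 3: A lone pair on the oxygen of CH3CH2OH attacks the carbocation, forming a new C–O σ-bond and an oxonium ion.
Step 4: Proton transfer from the O–H of the oxonium ion to a solvent molecule delivers the neutral ether.
Total: 4 elementary steps.

4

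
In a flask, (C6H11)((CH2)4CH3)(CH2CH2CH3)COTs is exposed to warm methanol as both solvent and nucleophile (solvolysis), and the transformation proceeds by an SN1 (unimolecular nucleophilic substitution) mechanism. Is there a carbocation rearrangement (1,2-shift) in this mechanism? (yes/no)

no

The first-formed carbocation is tertiary.
No single 1,2-shift to an adjacent carbon would produce a more-substituted cation than the one already present, so no rearrangement occurs.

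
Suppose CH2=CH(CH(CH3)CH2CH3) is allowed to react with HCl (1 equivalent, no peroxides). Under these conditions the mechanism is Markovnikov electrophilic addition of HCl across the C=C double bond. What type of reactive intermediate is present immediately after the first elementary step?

Step 1: Protonation of the alkene by HCl: the π bond acts as the nucleophile and picks up H⁺, giving the more stable (Markovnikov) secondary carbocation. The H–Cl bond breaks heterolytically, releasing Cl⁻.
After step 1 the species present is a secondary carbocation.

secondary carbocation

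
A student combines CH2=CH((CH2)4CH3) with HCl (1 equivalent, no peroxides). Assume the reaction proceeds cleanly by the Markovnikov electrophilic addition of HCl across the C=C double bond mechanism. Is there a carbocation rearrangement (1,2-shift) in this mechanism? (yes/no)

The first-formed carbocation is secondary.
No single 1,2-shift to an adjacent carbon would produce a more-substituted cation than the one already present, so no rearrangement occurs.

no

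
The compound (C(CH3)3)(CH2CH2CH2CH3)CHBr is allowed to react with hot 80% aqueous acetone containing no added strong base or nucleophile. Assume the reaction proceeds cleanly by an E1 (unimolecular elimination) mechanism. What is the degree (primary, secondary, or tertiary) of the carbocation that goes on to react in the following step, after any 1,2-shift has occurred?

Step 1: Rate-determining heterolysis of the C–Br bond gives Br⁻ and a secondary carbocation.
Step 2: Carbocation rearrangement: a 1,2-methyl shift from the adjacent tert-butyl carbon converts the initially-formed secondary cation into the more stable tertiary cation.
The cation rearranges from secondary to tertiary via a 1,2-methyl shift from the adjacent tert-butyl carbon; the tertiary cation is what reacts next.

tertiary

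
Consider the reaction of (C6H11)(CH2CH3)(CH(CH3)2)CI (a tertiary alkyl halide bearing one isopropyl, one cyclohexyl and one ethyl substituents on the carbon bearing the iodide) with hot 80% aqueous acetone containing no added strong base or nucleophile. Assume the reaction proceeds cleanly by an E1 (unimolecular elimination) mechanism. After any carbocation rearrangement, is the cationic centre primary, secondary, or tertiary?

tertiary

Step 1: Ionisation: the C–I σ-bond cleaves heterolytically; both bonding electrons depart with I⁻, leaving a tertiary carbocation at the α-carbon.
No single 1,2-shift to an adjacent carbon would give a more-substituted cation, so no rearrangement occurs.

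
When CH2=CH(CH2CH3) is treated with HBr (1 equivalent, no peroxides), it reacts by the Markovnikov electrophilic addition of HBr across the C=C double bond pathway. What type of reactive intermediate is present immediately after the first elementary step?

Step 1: Protonation of the alkene by HBr: the π bond acts as the nucleophile and picks up H⁺, giving the more stable (Markovnikov) secondary carbocation. The H–Br bond breaks heterolytically, releasing Br⁻.
After step 1 the species present is a secondary carbocation.

secondary carbocation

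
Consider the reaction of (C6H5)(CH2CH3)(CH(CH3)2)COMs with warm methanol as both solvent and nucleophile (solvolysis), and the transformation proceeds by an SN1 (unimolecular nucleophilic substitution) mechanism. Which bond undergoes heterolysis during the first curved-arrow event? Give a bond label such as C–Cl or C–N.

Step 1: Ionisation: the C–O σ-bond cleaves heterolytically; both bonding electrons depart with MsO⁻, leaving a tertiary carbocation at the α-carbon.
The bond broken in this step is the C–O bond.

C–O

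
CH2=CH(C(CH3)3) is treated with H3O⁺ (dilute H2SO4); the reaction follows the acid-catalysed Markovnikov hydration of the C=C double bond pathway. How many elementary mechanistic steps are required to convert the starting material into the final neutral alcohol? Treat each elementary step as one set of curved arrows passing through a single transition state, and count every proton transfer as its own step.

4

Step 1: Electrophilic addition begins with the π(C=C) electrons forming a bond to the proton of H3O⁺. Following Markovnikov's rule, the resulting cation is secondary. H2O is released.
Step 2: A methyl group with its bonding pair migrates from the adjacent tert-butyl carbon to the cationic centre — a 1,2-methyl shift — upgrading the secondary cation to a tertiary one.
Step 3: Water acts as the nucleophile: an oxygen lone pair bonds to the cationic carbon, giving an oxonium-ion intermediate.
Step 4: H2O removes a proton from the oxonium oxygen, regenerating H3O⁺ and giving the neutral alcohol.
Total: 4 elementary steps.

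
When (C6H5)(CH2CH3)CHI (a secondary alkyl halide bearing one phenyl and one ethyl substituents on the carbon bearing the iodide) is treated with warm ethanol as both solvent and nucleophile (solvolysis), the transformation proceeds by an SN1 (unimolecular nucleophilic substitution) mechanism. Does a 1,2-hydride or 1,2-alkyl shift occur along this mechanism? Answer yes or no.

no

The first-formed carbocation is secondary.
No single 1,2-shift to an adjacent carbon would produce a more-substituted cation than the one already present, so no rearrangement occurs.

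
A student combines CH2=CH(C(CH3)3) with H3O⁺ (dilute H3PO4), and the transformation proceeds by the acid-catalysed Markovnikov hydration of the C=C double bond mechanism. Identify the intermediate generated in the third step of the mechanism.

oxonium ion

Step 1: Protonation of the alkene by H3O⁺: the π bond acts as the nucleophile and picks up H⁺, giving the more stable (Markovnikov) secondary carbocation. H2O is released.
Step 2: A 1,2-methyl shift from the adjacent tert-butyl carbon moves the positive charge from the secondary centre to an adjacent carbon, generating a more stable tertiary carbocation.
Step 3: A lone pair on the oxygen of H2O attacks the carbocation, forming a C–O bond and an oxonium ion (a protonated alcohol).
After step 3 the species present is an oxonium ion.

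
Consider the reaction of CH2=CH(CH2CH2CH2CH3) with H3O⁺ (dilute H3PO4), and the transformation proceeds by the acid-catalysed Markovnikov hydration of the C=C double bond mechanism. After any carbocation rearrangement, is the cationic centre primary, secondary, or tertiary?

secondary

Step 1: The π electrons of the C=C bond attack a proton of H3O⁺; Markovnikov addition places the new C–H on the less-substituted alkene carbon, so the positive charge ends up on the more-substituted carbon — a secondary carbocation. H2O is released.
No single 1,2-shift to an adjacent carbon would give a more-substituted cation, so no rearrangement occurs.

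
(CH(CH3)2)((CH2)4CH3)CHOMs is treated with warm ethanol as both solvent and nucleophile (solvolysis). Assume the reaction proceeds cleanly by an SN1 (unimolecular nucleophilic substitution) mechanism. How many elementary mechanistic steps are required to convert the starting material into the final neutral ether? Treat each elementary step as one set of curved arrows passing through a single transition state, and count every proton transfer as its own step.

Step 1: Rate-determining heterolysis of the C–O bond gives MsO⁻ and a secondary carbocation.
Step 2: Carbocation rearrangement: a 1,2-hydride shift from the adjacent isopropyl carbon converts the initially-formed secondary cation into the more stable tertiary cation.
Step 3: CH3CH2OH donates an oxygen lone pair into the empty p orbital of the cation, giving a protonated ether (an oxonium ion).
Step 4: Proton transfer from the O–H of the oxonium ion to a solvent molecule delivers the neutral ether.
Total: 4 elementary steps.

4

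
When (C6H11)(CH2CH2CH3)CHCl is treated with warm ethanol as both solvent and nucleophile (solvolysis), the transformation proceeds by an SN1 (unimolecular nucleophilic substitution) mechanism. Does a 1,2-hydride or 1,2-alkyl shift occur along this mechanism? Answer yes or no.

The first-formed carbocation is secondary.
The adjacent cyclohexyl carbon already bears 2 other carbon substituents and has a hydrogen to migrate; after a 1,2-hydride shift from that carbon the positive charge sits on a tertiary centre.
Tertiary is more stable than secondary, so the shift occurs.

yes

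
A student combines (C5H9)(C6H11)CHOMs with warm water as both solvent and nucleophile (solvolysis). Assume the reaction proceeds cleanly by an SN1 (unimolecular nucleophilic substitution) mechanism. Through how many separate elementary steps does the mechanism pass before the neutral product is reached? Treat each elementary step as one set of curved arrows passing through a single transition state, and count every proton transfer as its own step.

4

Step 1: Rate-determining heterolysis of the C–O bond gives MsO⁻ and a secondary carbocation.
Step 2: A 1,2-hydride shift from the adjacent cyclopentyl carbon moves the positive charge from the secondary centre to an adjacent carbon, generating a more stable tertiary carbocation.
Step 3: A lone pair on the oxygen of H2O attacks the carbocation, forming a new C–O σ-bond and an oxonium ion.
Step 4: Deprotonation of the oxonium oxygen by solvent water yields the neutral alcohol.
Total: 4 elementary steps.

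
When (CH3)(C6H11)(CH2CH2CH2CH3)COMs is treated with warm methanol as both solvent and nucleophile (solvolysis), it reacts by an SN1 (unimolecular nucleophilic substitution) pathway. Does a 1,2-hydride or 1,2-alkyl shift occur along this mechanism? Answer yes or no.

The first-formed carbocation is tertiary.
No single 1,2-shift to an adjacent carbon would produce a more-substituted cation than the one already present, so no rearrangement occurs.

no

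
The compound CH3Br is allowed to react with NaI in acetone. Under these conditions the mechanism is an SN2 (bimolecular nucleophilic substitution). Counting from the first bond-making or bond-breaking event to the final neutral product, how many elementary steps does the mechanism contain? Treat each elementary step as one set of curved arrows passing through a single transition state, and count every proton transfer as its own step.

Step 1: Backside attack by I⁻ on the carbon bearing the bromide: the new C–I bond forms as the C–Br bond breaks, with Walden inversion at carbon.
Total: 1 elementary step.

1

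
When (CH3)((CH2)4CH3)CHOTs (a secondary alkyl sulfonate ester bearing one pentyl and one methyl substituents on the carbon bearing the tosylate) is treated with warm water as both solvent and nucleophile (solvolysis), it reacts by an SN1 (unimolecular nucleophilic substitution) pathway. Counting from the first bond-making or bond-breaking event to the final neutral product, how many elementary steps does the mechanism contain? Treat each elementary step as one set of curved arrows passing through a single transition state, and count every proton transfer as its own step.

Step 1: Ionisation: the C–O σ-bond cleaves heterolytically; both bonding electrons depart with TsO⁻, leaving a secondary carbocation at the α-carbon.
(No 1,2-shift: no single shift to an adjacent carbon would give a more stable cation.)
Step 2: H2O donates an oxygen lone pair into the empty p orbital of the cation, giving a protonated alcohol (an oxonium ion).
Step 3: Deprotonation of the oxonium oxygen by solvent water yields the neutral alcohol.
Total: 3 elementary steps.

3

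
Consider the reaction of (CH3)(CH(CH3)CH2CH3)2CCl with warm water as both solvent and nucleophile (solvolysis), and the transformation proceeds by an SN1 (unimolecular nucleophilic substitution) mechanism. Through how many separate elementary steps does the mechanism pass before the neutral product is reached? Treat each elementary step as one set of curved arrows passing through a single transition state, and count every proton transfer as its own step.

3

Step 1: Unassisted departure of Cl⁻ (taking the C–Cl bonding pair) generates a tertiary carbocation.
(No 1,2-shift: no single shift to an adjacent carbon would give a more stable cation.)
Step 2: A lone pair on the oxygen of H2O attacks the carbocation, forming a new C–O σ-bond and an oxonium ion.
Step 3: Proton transfer from the O–H of the oxonium ion to a solvent molecule delivers the neutral alcohol.
Total: 3 elementary steps.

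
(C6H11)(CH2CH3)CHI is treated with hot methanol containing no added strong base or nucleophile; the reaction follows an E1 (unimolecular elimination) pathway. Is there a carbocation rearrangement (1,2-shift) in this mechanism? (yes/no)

yes

The first-formed carbocation is secondary.
The adjacent cyclohexyl carbon already bears 2 other carbon substituents and has a hydrogen to migrate; after a 1,2-hydride shift from that carbon the positive charge sits on a tertiary centre.
Tertiary is more stable than secondary, so the shift occurs.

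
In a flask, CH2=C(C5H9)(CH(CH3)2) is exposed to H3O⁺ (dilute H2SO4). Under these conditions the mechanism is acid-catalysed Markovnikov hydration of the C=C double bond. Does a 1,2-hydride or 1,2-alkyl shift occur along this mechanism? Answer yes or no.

no

The first-formed carbocation is tertiary.
No single 1,2-shift to an adjacent carbon would produce a more-substituted cation than the one already present, so no rearrangement occurs.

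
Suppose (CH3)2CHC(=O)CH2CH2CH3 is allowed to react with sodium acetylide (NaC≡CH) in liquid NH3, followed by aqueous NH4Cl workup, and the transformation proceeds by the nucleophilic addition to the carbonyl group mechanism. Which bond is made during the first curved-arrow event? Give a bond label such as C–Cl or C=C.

C–C

Step 1: HC≡C⁻ attacks the sp² carbonyl carbon; the C=O π bond breaks and the electrons end up as a lone pair on the alkoxide oxygen of the tetrahedral intermediate.
The bond formed in this step is the C–C bond.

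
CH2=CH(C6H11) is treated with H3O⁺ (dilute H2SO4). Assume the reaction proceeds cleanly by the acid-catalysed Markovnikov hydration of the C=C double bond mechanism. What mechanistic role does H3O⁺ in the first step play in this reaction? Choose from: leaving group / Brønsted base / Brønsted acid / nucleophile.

Step 1: Electrophilic addition begins with the π(C=C) electrons forming a bond to the proton of H3O⁺. Following Markovnikov's rule, the resulting cation is secondary. H2O is released.
H3O⁺ in the first step donates a proton in a proton-transfer step — a Brønsted acid.

Brønsted acid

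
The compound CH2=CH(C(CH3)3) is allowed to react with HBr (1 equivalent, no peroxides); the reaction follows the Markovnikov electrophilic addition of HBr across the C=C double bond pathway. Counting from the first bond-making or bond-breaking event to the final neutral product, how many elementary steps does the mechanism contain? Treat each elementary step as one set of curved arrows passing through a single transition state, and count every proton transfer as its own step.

3

Step 1: Electrophilic addition begins with the π(C=C) electrons forming a bond to the proton of HBr. Following Markovnikov's rule, the resulting cation is secondary. The H–Br bond breaks heterolytically, releasing Br⁻.
Step 2: Carbocation rearrangement: a 1,2-methyl shift from the adjacent tert-butyl carbon converts the initially-formed secondary cation into the more stable tertiary cation.
Step 3: Br⁻ captures the cation: a lone pair on Br⁻ fills the empty p orbital, producing the alkyl halide product.
Total: 3 elementary steps.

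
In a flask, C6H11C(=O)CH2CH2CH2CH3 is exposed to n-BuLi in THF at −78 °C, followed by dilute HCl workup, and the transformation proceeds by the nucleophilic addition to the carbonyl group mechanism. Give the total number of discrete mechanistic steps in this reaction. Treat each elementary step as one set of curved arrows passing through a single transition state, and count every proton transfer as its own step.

Step 1: the carbanion-like carbon of n-BuLi attacks the sp² carbonyl carbon; the C=O π bond breaks and the electrons end up as a lone pair on the alkoxide oxygen of the tetrahedral intermediate.
Step 2: The alkoxide picks up a proton during dilute HCl workup to yield an alcohol.
Total: 2 elementary steps.

2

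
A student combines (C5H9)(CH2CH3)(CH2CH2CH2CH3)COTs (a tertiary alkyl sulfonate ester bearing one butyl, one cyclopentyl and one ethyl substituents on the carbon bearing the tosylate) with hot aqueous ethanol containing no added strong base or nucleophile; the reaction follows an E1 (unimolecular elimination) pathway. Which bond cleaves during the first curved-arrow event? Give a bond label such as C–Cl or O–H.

Step 1: Unassisted departure of TsO⁻ (taking the C–O bonding pair) generates a tertiary carbocation.
The bond broken in this step is the C–O bond.

C–O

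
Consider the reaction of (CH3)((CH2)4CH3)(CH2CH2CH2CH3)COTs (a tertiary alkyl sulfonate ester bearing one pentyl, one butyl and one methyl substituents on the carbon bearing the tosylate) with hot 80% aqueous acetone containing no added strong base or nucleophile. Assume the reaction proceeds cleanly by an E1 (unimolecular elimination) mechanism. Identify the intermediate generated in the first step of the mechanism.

Step 1: Unassisted departure of TsO⁻ (taking the C–O bonding pair) generates a tertiary carbocation.
After step 1 the species present is a tertiary carbocation.

tertiary carbocation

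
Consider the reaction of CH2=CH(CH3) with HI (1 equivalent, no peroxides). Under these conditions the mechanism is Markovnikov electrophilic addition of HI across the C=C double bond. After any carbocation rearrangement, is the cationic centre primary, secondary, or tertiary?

secondary

Step 1: Electrophilic addition begins with the π(C=C) electrons forming a bond to the proton of HI. Following Markovnikov's rule, the resulting cation is secondary. The H–I bond breaks heterolytically, releasing I⁻.
No single 1,2-shift to an adjacent carbon would give a more-substituted cation, so no rearrangement occurs.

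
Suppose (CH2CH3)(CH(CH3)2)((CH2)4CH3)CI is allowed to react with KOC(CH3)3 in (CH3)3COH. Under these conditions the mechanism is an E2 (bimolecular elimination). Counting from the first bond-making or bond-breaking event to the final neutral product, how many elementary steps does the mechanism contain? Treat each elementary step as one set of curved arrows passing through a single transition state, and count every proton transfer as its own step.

1

Step 1: In one step, (CH3)3CO⁻ pulls off a β-proton, the C–I bond cleaves, and a C=C double bond forms between the α- and β-carbons (E2, anti elimination).
Total: 1 elementary step.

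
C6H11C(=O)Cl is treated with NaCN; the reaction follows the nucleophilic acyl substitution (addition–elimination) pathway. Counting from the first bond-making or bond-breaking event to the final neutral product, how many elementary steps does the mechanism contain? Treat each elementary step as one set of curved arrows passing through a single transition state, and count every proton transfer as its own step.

Step 1: Nucleophilic addition of CN⁻ to the acyl carbon breaks the π(C=O) bond and yields a tetrahedral, anionic intermediate.
Step 2: An oxygen lone pair re-forms the C=O π bond as the C–Cl σ-bond breaks; Cl⁻ is expelled.
Total: 2 elementary steps.

2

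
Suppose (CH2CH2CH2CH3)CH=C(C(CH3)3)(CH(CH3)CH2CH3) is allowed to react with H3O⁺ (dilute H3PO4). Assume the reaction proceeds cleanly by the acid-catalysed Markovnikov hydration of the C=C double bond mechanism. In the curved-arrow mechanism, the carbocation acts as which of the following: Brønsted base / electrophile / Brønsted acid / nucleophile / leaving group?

Step 2: A lone pair on the oxygen of H2O attacks the carbocation, forming a C–O bond and an oxonium ion (a protonated alcohol).
The carbocation accepts an electron pair into an empty or π* orbital — it is the electrophile.

electrophile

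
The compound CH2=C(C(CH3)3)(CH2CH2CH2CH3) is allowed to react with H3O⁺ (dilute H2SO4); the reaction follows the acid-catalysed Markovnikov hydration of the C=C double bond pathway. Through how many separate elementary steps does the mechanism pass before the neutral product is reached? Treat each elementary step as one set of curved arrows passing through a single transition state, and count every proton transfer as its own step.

Step 1: Protonation of the alkene by H3O⁺: the π bond acts as the nucleophile and picks up H⁺, giving the more stable (Markovnikov) tertiary carbocation. H2O is released.
(No 1,2-shift: no single shift to an adjacent carbon would give a more stable cation.)
Step 2: Nucleophilic capture of the cation by H2O produces the protonated alcohol (an oxonium ion).
Step 3: Proton transfer from the O–H of the oxonium ion to H2O completes the catalytic cycle and yields the alcohol.
Total: 3 elementary steps.

3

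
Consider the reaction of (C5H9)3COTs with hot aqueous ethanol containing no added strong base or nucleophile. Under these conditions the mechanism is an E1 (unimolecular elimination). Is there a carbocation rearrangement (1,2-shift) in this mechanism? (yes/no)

no

The first-formed carbocation is tertiary.
No single 1,2-shift to an adjacent carbon would produce a more-substituted cation than the one already present, so no rearrangement occurs.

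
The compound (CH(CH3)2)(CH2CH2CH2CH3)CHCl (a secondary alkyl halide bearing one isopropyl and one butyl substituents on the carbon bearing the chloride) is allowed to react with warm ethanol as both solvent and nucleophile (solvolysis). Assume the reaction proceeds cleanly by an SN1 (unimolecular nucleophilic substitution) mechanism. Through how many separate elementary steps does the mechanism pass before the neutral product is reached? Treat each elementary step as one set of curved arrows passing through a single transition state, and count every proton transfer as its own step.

Step 1: The C–Cl bond breaks with both electrons going to the chloride; Cl⁻ leaves and a secondary carbocation remains.
Step 2: A hydride (H with its bonding pair) migrates from the adjacent isopropyl carbon to the cationic centre — a 1,2-hydride shift — upgrading the secondary cation to a tertiary one.
Step 3: A lone pair on the oxygen of CH3CH2OH attacks the carbocation, forming a new C–O σ-bond and an oxonium ion.
Step 4: Deprotonation of the oxonium oxygen by solvent ethanol yields the neutral ether.
Total: 4 elementary steps.

4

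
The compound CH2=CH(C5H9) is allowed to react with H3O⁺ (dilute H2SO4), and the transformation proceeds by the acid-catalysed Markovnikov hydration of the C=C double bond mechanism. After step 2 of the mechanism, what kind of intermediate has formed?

tertiary carbocation

Step 1: The π electrons of the C=C bond attack a proton of H3O⁺; Markovnikov addition places the new C–H on the less-substituted alkene carbon, so the positive charge ends up on the more-substituted carbon — a secondary carbocation. H2O is released.
Step 2: Carbocation rearrangement: a 1,2-hydride shift from the adjacent cyclopentyl carbon converts the initially-formed secondary cation into the more stable tertiary cation.
After step 2 the species present is a tertiary carbocation.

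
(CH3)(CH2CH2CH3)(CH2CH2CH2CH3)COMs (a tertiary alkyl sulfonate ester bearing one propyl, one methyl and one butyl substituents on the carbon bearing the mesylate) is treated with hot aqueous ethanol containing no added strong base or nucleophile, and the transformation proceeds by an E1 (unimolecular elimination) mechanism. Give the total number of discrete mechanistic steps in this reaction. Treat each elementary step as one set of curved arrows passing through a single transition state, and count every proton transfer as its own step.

Step 1: Unassisted departure of MsO⁻ (taking the C–O bonding pair) generates a tertiary carbocation.
(No 1,2-shift: no single shift to an adjacent carbon would give a more stable cation.)
Step 2: A weak base (a water (or ethanol) molecule from the solvent) removes a proton from a carbon adjacent to the cationic centre; the electrons of that C–H bond become the new π(C=C) bond, giving the alkene.
Total: 2 elementary steps.

2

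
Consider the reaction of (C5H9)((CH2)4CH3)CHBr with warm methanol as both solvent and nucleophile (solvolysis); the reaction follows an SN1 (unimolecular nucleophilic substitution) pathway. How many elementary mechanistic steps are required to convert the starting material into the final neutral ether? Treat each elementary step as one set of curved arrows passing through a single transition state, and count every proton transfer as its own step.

Step 1: Rate-determining heterolysis of the C–Br bond gives Br⁻ and a secondary carbocation.
Step 2: A hydride (H with its bonding pair) migrates from the adjacent cyclopentyl carbon to the cationic centre — a 1,2-hydride shift — upgrading the secondary cation to a tertiary one.
Step 3: CH3OH donates an oxygen lone pair into the empty p orbital of the cation, giving a protonated ether (an oxonium ion).
Step 4: A second solvent molecule removes the proton on oxygen, giving the neutral ether product.
Total: 4 elementary steps.

4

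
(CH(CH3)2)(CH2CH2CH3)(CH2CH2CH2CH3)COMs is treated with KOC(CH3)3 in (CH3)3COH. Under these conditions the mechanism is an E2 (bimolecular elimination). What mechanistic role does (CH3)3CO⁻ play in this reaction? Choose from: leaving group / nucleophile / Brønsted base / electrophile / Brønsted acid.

Step 1: Concerted anti-periplanar elimination: (CH3)3CO⁻ abstracts a β-H while MsO⁻ leaves, and the C–H electrons become the new C=C π bond — all in a single transition state.
(CH3)3CO⁻ accepts a proton in a proton-transfer step — a Brønsted base.

Brønsted base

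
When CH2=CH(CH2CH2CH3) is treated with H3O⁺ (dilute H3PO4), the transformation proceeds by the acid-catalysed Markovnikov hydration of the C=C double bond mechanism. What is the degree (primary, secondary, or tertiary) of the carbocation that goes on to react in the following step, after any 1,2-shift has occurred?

Step 1: The π electrons of the C=C bond attack a proton of H3O⁺; Markovnikov addition places the new C–H on the less-substituted alkene carbon, so the positive charge ends up on the more-substituted carbon — a secondary carbocation. H2O is released.
No single 1,2-shift to an adjacent carbon would give a more-substituted cation, so no rearrangement occurs.

secondary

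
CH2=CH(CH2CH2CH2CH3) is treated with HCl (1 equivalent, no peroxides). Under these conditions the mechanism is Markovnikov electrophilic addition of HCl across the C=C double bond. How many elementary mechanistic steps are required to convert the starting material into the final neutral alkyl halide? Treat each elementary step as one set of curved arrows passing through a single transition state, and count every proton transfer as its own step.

2

Step 1: Electrophilic addition begins with the π(C=C) electrons forming a bond to the proton of HCl. Following Markovnikov's rule, the resulting cation is secondary. The H–Cl bond breaks heterolytically, releasing Cl⁻.
(No 1,2-shift: no single shift to an adjacent carbon would give a more stable cation.)
Step 2: Cl⁻ captures the cation: a lone pair on Cl⁻ fills the empty p orbital, producing the alkyl halide product.
Total: 2 elementary steps.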